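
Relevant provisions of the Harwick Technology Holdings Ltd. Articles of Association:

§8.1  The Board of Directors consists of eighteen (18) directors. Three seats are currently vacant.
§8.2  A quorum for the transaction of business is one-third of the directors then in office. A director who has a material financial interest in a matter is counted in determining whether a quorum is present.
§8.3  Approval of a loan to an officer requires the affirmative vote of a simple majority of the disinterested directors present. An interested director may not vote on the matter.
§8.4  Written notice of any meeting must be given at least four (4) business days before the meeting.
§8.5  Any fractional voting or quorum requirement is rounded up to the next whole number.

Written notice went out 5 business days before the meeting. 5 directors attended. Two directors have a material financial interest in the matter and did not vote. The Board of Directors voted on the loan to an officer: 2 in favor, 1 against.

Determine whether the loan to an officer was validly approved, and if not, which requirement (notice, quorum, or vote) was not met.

Valid — all requirements satisfied.

Notice: 5 business days given; 4 required (5 ≥ 4). Satisfied.
Quorum: 5 present (interested directors count toward quorum); quorum is 5. Satisfied.
Vote: the loan to an officer requires a majority of the disinterested directors present (5 − 2 = 3). A majority of 3 is 2, so 2 affirmative votes are needed; 2 voted in favor. Satisfied.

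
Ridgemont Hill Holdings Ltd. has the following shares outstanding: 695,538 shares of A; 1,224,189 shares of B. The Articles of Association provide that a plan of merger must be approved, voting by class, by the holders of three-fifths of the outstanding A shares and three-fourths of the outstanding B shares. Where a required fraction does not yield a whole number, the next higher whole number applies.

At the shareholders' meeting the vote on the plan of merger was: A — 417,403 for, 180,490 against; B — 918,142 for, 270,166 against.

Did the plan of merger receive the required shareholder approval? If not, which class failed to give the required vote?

A: 3/5 of 695538 = 417322.80, rounded up to 417323; 417,323 required, 417,403 in favor — approved.
B: 3/4 of 1224189 = 918141.75, rounded up to 918142; 918,142 required, 918,142 in favor — approved.

Approved — every class gave the required vote.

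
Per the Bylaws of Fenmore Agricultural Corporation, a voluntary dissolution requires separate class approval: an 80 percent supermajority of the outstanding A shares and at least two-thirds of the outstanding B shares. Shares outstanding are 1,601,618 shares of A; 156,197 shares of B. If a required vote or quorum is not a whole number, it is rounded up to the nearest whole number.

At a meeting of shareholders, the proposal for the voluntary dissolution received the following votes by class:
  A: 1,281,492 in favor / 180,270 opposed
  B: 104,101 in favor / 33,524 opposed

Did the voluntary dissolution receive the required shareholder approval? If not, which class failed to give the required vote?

Not approved — the B shares did not give the required vote.

A: 4/5 of 1601618 = 1281294.40, rounded up to 1281295; 1,281,295 required, 1,281,492 in favor — approved.
B: 2/3 of 156197 = 104131.33, rounded up to 104132; 104,132 required, 104,101 in favor — not approved.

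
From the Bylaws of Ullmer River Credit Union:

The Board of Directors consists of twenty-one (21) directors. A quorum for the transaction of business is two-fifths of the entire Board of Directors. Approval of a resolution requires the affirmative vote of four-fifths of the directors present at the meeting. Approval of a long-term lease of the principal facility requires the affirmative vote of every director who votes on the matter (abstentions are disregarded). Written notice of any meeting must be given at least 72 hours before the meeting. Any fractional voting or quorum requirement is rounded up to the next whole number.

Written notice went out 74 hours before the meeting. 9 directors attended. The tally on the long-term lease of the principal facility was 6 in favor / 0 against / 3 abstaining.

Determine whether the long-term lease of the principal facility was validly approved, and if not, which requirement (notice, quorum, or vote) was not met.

Notice: 74 hours given; 72 required (74 ≥ 72). Satisfied.
Quorum: 9 present; quorum is 9. Satisfied.
Vote: the long-term lease of the principal facility requires the unanimous vote of the votes cast (9 present − 3 abstaining = 6). Unanimous means all 6, so 6 affirmative votes are needed; 6 voted in favor. Satisfied.

Valid — all requirements satisfied.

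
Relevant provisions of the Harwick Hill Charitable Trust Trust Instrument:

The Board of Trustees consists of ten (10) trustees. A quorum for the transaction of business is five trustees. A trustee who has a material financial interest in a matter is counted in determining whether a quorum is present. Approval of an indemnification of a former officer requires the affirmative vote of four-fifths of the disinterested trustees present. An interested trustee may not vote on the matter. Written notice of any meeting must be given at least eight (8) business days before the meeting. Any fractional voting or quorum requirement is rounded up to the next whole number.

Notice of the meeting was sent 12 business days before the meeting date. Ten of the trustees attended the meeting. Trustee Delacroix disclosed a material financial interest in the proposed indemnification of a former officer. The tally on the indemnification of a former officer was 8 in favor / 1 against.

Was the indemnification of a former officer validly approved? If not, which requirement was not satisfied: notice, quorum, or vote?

Notice: 12 business days given; 8 required (12 ≥ 8). Satisfied.
Quorum: 10 present (interested trustees count toward quorum); quorum is 5. Satisfied.
Vote: the indemnification of a former officer requires four-fifths of the disinterested trustees present (10 − 1 = 9). 4/5 of 9 = 7.20, rounded up to 8, so 8 affirmative votes are needed; 8 voted in favor. Satisfied.

Valid — all requirements satisfied.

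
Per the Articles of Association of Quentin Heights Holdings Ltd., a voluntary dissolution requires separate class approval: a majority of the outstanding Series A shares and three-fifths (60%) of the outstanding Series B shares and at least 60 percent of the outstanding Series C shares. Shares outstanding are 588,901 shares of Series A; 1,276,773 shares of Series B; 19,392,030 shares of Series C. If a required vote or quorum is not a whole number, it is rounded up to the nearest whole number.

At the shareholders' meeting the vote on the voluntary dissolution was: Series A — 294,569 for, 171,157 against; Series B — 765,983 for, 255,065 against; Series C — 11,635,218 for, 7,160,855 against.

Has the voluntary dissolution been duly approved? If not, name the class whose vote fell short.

Series A: a majority of 588901 is 294451; 294,451 required, 294,569 in favor — approved.
Series B: 3/5 of 1276773 = 766063.80, rounded up to 766064; 766,064 required, 765,983 in favor — not approved.
Series C: 3/5 of 19392030 = 11635218; 11,635,218 required, 11,635,218 in favor — approved.

Not approved — the Series B shares did not give the required vote.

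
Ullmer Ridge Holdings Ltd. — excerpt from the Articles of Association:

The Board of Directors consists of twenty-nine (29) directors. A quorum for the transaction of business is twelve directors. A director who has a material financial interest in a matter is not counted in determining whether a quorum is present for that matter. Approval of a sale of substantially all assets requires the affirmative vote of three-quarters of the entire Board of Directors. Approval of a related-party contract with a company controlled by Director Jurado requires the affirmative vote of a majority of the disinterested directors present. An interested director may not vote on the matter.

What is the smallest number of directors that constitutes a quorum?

The quorum is fixed at 12.

12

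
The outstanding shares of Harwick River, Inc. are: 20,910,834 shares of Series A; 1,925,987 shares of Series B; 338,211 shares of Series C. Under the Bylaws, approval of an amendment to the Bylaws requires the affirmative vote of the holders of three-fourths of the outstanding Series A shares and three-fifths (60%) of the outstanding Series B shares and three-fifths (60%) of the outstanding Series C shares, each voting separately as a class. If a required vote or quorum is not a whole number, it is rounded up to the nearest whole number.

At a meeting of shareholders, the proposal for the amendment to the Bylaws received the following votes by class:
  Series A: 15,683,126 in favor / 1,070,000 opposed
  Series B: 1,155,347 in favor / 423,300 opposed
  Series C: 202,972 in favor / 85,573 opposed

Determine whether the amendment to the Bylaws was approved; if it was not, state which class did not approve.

Series A: 3/4 of 20910834 = 15683125.50, rounded up to 15683126; 15,683,126 required, 15,683,126 in favor — approved.
Series B: 3/5 of 1925987 = 1155592.20, rounded up to 1155593; 1,155,593 required, 1,155,347 in favor — not approved.
Series C: 3/5 of 338211 = 202926.60, rounded up to 202927; 202,927 required, 202,972 in favor — approved.

Not approved — the Series B shares did not give the required vote.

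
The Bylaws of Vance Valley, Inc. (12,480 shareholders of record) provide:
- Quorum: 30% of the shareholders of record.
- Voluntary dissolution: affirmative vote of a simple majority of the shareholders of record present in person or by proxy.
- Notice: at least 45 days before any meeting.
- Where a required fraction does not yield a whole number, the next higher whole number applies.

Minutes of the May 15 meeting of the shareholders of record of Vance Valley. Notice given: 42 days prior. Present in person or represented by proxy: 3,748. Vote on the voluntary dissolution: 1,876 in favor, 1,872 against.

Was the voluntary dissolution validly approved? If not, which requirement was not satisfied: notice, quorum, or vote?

Notice: 42 days given; 45 required. Not satisfied.
Quorum: 30% of 12,480 = 3,744; 3,748 present. Satisfied.
Vote: requires a majority of those present (3,748); a majority of 3748 is 1875, so 1,875 needed; 1,876 in favor. Satisfied.

Invalid — notice requirement not satisfied.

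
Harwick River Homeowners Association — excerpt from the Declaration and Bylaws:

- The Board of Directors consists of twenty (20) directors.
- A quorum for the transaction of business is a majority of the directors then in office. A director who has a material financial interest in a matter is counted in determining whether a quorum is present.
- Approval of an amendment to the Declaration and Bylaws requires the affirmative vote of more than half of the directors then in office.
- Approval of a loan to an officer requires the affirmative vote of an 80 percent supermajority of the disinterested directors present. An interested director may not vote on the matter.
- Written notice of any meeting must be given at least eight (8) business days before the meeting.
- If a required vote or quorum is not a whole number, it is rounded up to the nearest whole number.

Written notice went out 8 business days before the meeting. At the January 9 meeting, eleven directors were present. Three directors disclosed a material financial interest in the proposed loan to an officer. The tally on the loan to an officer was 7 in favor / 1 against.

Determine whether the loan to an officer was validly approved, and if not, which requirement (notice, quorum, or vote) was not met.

Valid — all requirements satisfied.

Notice: 8 business days given; 8 required (8 ≥ 8). Satisfied.
Quorum: 11 present (interested directors count toward quorum); quorum is 11. Satisfied.
Vote: the loan to an officer requires four-fifths of the disinterested directors present (11 − 3 = 8). 4/5 of 8 = 6.40, rounded up to 7, so 7 affirmative votes are needed; 7 voted in favor. Satisfied.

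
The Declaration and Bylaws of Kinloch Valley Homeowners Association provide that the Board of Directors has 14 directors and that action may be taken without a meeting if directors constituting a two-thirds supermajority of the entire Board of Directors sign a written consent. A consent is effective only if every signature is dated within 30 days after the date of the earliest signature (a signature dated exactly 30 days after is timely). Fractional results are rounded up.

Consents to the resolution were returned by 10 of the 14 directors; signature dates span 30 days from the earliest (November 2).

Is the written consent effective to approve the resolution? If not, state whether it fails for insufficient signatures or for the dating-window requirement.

Effective — both the signature and dating-window requirements are satisfied.

Signatures required: a two-thirds supermajority of 14 — 2/3 of 14 = 9.33, rounded up to 10, so 10 needed; 10 signed. Sufficient.
Dating window: the latest signature is 30 days after the earliest; the limit is 30 days. Within the window.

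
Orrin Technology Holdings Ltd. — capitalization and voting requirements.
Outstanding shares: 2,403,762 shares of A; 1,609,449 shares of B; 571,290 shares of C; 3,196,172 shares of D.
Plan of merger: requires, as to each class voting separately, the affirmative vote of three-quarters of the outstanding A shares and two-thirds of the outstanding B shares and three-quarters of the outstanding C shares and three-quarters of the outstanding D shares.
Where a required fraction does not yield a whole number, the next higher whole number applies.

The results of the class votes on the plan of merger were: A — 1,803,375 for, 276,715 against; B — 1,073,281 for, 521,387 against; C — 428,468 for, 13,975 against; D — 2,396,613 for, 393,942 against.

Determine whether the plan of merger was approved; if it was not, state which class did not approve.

A: 3/4 of 2403762 = 1802821.50, rounded up to 1802822; 1,802,822 required, 1,803,375 in favor — approved.
B: 2/3 of 1609449 = 1072966; 1,072,966 required, 1,073,281 in favor — approved.
C: 3/4 of 571290 = 428467.50, rounded up to 428468; 428,468 required, 428,468 in favor — approved.
D: 3/4 of 3196172 = 2397129; 2,397,129 required, 2,396,613 in favor — not approved.

Not approved — the D shares did not give the required vote.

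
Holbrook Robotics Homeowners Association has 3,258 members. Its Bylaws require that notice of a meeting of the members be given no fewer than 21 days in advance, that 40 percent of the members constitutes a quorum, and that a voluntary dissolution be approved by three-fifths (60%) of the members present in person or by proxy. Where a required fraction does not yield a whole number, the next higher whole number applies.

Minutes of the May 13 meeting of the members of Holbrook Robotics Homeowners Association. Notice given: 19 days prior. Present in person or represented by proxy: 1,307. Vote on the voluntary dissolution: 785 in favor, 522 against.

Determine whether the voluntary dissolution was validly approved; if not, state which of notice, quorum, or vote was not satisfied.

Notice: 19 days given; 21 required. Not satisfied.
Quorum: 40% of 3,258 = 1,303.20, rounded up to 1,304; 1,307 present. Satisfied.
Vote: requires three-fifths of those present (1,307); 3/5 of 1307 = 784.20, rounded up to 785, so 785 needed; 785 in favor. Satisfied.

Invalid — notice requirement not satisfied.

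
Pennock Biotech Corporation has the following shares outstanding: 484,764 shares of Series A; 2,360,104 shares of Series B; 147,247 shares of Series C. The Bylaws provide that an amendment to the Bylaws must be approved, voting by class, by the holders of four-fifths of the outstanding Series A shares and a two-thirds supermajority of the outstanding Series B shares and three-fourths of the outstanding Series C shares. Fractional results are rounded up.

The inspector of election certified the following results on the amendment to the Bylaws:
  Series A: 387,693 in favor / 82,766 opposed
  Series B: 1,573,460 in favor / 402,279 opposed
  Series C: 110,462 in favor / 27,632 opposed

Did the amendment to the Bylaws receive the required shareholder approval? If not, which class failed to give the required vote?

Not approved — the Series A shares did not give the required vote.

Series A: 4/5 of 484764 = 387811.20, rounded up to 387812; 387,812 required, 387,693 in favor — not approved.
Series B: 2/3 of 2360104 = 1573402.67, rounded up to 1573403; 1,573,403 required, 1,573,460 in favor — approved.
Series C: 3/4 of 147247 = 110435.25, rounded up to 110436; 110,436 required, 110,462 in favor — approved.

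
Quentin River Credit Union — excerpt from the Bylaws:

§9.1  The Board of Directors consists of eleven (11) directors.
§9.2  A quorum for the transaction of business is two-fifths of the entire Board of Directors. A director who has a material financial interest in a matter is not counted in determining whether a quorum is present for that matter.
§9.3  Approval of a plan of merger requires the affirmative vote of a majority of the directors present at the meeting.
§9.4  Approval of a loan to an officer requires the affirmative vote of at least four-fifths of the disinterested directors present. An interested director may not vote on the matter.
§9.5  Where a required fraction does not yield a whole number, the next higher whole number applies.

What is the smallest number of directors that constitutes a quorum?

2/5 of 11 = 4.40, rounded up to 5.

5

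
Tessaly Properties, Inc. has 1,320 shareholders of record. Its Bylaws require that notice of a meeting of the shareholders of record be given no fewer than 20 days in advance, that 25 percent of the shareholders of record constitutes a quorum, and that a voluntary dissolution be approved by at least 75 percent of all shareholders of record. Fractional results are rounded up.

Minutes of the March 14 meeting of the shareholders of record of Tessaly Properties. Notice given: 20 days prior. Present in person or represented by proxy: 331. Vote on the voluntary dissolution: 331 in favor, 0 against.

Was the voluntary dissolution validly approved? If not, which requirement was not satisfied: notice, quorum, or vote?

Invalid — vote requirement not satisfied.

Notice: 20 days given; 20 required. Satisfied.
Quorum: 25% of 1,320 = 330; 331 present. Satisfied.
Vote: requires three-fourths of all shareholders of record (1,320); 3/4 of 1320 = 990, so 990 needed; 331 in favor. Not satisfied.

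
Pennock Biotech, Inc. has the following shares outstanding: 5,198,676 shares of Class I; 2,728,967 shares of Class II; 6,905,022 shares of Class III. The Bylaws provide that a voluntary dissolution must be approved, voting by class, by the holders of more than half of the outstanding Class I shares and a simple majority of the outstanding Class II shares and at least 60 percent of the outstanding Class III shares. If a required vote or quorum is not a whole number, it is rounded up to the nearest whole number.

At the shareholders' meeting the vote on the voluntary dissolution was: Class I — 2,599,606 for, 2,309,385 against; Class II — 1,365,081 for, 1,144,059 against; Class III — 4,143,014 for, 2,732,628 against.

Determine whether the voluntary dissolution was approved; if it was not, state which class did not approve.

Approved — every class gave the required vote.

Class I: a majority of 5198676 is 2599339; 2,599,339 required, 2,599,606 in favor — approved.
Class II: a majority of 2728967 is 1364484; 1,364,484 required, 1,365,081 in favor — approved.
Class III: 3/5 of 6905022 = 4143013.20, rounded up to 4143014; 4,143,014 required, 4,143,014 in favor — approved.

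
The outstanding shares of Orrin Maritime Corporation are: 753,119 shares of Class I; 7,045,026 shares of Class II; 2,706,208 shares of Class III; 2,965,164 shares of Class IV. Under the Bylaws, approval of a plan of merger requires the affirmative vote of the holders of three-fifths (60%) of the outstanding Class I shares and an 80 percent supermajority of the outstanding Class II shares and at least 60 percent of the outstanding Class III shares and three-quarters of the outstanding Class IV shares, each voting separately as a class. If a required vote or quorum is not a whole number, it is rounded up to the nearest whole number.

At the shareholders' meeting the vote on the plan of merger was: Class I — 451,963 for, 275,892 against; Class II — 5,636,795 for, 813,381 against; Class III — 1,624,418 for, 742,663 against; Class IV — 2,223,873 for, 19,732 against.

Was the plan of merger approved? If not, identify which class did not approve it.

Class I: 3/5 of 753119 = 451871.40, rounded up to 451872; 451,872 required, 451,963 in favor — approved.
Class II: 4/5 of 7045026 = 5636020.80, rounded up to 5636021; 5,636,021 required, 5,636,795 in favor — approved.
Class III: 3/5 of 2706208 = 1623724.80, rounded up to 1623725; 1,623,725 required, 1,624,418 in favor — approved.
Class IV: 3/4 of 2965164 = 2223873; 2,223,873 required, 2,223,873 in favor — approved.

Approved — every class gave the required vote.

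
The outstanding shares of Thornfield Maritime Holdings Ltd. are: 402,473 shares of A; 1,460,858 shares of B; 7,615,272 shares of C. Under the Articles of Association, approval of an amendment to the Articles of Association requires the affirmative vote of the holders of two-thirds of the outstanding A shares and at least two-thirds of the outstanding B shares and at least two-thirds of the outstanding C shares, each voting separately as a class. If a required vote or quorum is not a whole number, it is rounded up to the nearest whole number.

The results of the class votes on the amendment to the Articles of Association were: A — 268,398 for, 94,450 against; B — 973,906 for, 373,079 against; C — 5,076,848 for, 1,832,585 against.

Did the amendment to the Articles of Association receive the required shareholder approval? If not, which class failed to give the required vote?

Approved — every class gave the required vote.

A: 2/3 of 402473 = 268315.33, rounded up to 268316; 268,316 required, 268,398 in favor — approved.
B: 2/3 of 1460858 = 973905.33, rounded up to 973906; 973,906 required, 973,906 in favor — approved.
C: 2/3 of 7615272 = 5076848; 5,076,848 required, 5,076,848 in favor — approved.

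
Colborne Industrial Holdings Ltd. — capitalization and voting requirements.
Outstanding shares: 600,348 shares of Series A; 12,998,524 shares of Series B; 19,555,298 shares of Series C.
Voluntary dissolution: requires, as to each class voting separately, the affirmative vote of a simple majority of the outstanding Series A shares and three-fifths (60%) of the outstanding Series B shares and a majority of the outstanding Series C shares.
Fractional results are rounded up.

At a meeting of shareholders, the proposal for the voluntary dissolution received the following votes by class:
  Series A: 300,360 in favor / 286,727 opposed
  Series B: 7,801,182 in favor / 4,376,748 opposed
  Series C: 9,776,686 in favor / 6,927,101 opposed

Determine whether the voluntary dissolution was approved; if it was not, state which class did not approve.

Not approved — the Series C shares did not give the required vote.

Series A: a majority of 600348 is 300175; 300,175 required, 300,360 in favor — approved.
Series B: 3/5 of 12998524 = 7799114.40, rounded up to 7799115; 7,799,115 required, 7,801,182 in favor — approved.
Series C: a majority of 19555298 is 9777650; 9,777,650 required, 9,776,686 in favor — not approved.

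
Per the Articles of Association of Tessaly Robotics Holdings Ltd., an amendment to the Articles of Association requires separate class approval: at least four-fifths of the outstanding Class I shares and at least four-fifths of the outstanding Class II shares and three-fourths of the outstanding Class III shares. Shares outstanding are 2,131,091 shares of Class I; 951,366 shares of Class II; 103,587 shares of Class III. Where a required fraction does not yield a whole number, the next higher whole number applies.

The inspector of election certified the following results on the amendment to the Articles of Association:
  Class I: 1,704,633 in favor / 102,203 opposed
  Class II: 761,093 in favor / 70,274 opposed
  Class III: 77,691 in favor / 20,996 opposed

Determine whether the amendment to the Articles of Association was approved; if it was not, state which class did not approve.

Not approved — the Class I shares did not give the required vote.

Class I: 4/5 of 2131091 = 1704872.80, rounded up to 1704873; 1,704,873 required, 1,704,633 in favor — not approved.
Class II: 4/5 of 951366 = 761092.80, rounded up to 761093; 761,093 required, 761,093 in favor — approved.
Class III: 3/4 of 103587 = 77690.25, rounded up to 77691; 77,691 required, 77,691 in favor — approved.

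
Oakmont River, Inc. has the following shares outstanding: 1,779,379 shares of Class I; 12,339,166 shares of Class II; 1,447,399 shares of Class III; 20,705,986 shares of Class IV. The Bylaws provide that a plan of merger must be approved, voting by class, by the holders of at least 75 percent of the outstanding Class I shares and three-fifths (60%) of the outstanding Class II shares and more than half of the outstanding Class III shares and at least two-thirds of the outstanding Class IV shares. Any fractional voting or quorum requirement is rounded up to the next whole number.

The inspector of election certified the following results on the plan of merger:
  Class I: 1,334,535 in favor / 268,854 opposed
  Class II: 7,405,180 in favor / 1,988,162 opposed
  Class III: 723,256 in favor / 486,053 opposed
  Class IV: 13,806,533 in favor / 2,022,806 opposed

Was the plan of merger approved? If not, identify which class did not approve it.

Not approved — the Class III shares did not give the required vote.

Class I: 3/4 of 1779379 = 1334534.25, rounded up to 1334535; 1,334,535 required, 1,334,535 in favor — approved.
Class II: 3/5 of 12339166 = 7403499.60, rounded up to 7403500; 7,403,500 required, 7,405,180 in favor — approved.
Class III: a majority of 1447399 is 723700; 723,700 required, 723,256 in favor — not approved.
Class IV: 2/3 of 20705986 = 13803990.67, rounded up to 13803991; 13,803,991 required, 13,806,533 in favor — approved.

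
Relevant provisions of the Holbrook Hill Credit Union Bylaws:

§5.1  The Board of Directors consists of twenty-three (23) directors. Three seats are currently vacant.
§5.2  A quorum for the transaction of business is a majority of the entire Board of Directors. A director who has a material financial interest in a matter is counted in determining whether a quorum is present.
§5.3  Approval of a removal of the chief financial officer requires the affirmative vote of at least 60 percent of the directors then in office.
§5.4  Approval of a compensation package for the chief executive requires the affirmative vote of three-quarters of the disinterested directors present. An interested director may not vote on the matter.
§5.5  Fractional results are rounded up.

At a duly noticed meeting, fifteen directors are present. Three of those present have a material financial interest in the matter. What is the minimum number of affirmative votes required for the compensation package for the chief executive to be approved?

The compensation package for the chief executive requires three-fourths of the disinterested directors present (15 − 3 = 12).
3/4 of 12 = 9.

9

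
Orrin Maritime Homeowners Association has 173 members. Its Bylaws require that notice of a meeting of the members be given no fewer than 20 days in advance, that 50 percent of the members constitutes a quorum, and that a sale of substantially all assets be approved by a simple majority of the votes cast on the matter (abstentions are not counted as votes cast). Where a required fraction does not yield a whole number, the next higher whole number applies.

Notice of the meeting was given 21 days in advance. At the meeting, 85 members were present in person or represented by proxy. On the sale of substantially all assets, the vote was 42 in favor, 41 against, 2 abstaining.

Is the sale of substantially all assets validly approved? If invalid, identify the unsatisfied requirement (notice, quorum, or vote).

Invalid — quorum requirement not satisfied.

Notice: 21 days given; 20 required. Satisfied.
Quorum: 50% of 173 = 86.50, rounded up to 87; 85 present. Not satisfied.
Vote: requires a majority of the votes cast (85 − 2 abstaining = 83); a majority of 83 is 42, so 42 needed; 42 in favor. Satisfied.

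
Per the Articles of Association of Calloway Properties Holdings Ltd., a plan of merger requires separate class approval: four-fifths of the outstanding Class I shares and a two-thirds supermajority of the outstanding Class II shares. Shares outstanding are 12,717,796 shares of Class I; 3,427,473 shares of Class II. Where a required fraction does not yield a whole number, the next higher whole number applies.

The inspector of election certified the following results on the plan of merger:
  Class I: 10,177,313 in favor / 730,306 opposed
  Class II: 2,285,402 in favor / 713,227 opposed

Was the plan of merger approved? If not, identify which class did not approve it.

Class I: 4/5 of 12717796 = 10174236.80, rounded up to 10174237; 10,174,237 required, 10,177,313 in favor — approved.
Class II: 2/3 of 3427473 = 2284982; 2,284,982 required, 2,285,402 in favor — approved.

Approved — every class gave the required vote.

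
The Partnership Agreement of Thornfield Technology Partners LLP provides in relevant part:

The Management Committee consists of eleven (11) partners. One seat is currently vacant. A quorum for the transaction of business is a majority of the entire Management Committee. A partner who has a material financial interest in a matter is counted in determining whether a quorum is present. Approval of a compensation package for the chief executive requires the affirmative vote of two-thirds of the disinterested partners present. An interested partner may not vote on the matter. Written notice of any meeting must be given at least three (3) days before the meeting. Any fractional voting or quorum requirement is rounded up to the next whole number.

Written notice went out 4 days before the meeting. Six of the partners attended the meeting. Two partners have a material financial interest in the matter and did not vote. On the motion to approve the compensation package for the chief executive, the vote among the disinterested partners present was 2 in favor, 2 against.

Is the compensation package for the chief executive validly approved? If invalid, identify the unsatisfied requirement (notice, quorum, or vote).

Notice: 4 days given; 3 required (4 ≥ 3). Satisfied.
Quorum: 6 present (interested partners count toward quorum); quorum is 6. Satisfied.
Vote: the compensation package for the chief executive requires two-thirds of the disinterested partners present (6 − 2 = 4). 2/3 of 4 = 2.67, rounded up to 3, so 3 affirmative votes are needed; 2 voted in favor. Not satisfied.

Invalid — vote requirement not satisfied.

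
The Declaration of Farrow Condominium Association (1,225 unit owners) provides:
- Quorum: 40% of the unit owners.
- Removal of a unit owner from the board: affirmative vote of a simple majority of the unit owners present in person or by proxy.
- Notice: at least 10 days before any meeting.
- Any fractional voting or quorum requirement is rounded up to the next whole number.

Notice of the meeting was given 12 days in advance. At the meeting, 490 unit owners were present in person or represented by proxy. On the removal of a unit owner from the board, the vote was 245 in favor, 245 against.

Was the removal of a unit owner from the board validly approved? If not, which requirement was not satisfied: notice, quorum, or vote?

Invalid — vote requirement not satisfied.

Notice: 12 days given; 10 required. Satisfied.
Quorum: 40% of 1,225 = 490; 490 present. Satisfied.
Vote: requires a majority of those present (490); a majority of 490 is 246, so 246 needed; 245 in favor. Not satisfied.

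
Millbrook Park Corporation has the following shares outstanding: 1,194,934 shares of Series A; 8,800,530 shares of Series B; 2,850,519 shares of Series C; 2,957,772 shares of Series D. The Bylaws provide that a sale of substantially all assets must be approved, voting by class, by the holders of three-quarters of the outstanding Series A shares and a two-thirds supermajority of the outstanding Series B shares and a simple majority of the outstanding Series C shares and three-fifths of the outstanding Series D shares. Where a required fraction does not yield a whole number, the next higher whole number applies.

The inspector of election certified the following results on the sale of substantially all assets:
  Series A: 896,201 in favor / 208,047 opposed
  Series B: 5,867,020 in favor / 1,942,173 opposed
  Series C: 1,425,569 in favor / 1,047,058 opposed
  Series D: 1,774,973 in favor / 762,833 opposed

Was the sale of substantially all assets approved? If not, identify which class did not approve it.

Series A: 3/4 of 1194934 = 896200.50, rounded up to 896201; 896,201 required, 896,201 in favor — approved.
Series B: 2/3 of 8800530 = 5867020; 5,867,020 required, 5,867,020 in favor — approved.
Series C: a majority of 2850519 is 1425260; 1,425,260 required, 1,425,569 in favor — approved.
Series D: 3/5 of 2957772 = 1774663.20, rounded up to 1774664; 1,774,664 required, 1,774,973 in favor — approved.

Approved — every class gave the required vote.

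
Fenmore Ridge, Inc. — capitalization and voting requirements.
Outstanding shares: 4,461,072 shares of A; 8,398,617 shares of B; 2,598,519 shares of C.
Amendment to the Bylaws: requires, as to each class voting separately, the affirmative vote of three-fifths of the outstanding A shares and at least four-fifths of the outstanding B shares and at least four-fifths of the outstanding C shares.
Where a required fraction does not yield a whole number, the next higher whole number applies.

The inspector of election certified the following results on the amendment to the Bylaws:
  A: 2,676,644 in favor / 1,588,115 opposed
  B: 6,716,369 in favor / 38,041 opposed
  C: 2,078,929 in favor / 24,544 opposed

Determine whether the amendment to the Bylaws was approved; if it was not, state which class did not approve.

A: 3/5 of 4461072 = 2676643.20, rounded up to 2676644; 2,676,644 required, 2,676,644 in favor — approved.
B: 4/5 of 8398617 = 6718893.60, rounded up to 6718894; 6,718,894 required, 6,716,369 in favor — not approved.
C: 4/5 of 2598519 = 2078815.20, rounded up to 2078816; 2,078,816 required, 2,078,929 in favor — approved.

Not approved — the B shares did not give the required vote.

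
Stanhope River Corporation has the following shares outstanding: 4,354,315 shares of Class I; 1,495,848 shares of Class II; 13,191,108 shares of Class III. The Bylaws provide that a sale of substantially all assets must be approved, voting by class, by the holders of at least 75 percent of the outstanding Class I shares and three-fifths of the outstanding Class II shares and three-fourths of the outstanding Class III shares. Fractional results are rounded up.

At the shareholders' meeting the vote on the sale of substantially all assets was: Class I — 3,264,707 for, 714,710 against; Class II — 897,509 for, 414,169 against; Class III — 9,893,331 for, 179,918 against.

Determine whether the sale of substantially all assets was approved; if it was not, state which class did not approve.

Class I: 3/4 of 4354315 = 3265736.25, rounded up to 3265737; 3,265,737 required, 3,264,707 in favor — not approved.
Class II: 3/5 of 1495848 = 897508.80, rounded up to 897509; 897,509 required, 897,509 in favor — approved.
Class III: 3/4 of 13191108 = 9893331; 9,893,331 required, 9,893,331 in favor — approved.

Not approved — the Class I shares did not give the required vote.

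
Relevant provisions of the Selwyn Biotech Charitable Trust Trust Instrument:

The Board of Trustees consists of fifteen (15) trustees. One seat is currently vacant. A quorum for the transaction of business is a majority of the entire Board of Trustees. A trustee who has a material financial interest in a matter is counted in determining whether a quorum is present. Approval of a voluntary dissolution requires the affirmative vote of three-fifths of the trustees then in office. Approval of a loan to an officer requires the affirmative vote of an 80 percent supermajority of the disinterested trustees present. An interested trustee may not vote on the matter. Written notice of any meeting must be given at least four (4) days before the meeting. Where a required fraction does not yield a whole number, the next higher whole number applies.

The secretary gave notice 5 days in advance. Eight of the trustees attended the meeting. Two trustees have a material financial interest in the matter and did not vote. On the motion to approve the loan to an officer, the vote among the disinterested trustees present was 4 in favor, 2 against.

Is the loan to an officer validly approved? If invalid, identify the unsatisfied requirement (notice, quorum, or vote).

Invalid — vote requirement not satisfied.

Notice: 5 days given; 4 required (5 ≥ 4). Satisfied.
Quorum: 8 present (interested trustees count toward quorum); quorum is 8. Satisfied.
Vote: the loan to an officer requires four-fifths of the disinterested trustees present (8 − 2 = 6). 4/5 of 6 = 4.80, rounded up to 5, so 5 affirmative votes are needed; 4 voted in favor. Not satisfied.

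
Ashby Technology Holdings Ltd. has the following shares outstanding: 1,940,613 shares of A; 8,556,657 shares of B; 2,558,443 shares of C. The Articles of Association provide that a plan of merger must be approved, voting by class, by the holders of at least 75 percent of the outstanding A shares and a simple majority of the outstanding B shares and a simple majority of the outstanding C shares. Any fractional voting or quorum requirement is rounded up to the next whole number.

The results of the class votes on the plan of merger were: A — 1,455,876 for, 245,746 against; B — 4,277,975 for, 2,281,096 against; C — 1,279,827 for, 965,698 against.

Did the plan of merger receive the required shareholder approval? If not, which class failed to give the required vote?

Not approved — the B shares did not give the required vote.

A: 3/4 of 1940613 = 1455459.75, rounded up to 1455460; 1,455,460 required, 1,455,876 in favor — approved.
B: a majority of 8556657 is 4278329; 4,278,329 required, 4,277,975 in favor — not approved.
C: a majority of 2558443 is 1279222; 1,279,222 required, 1,279,827 in favor — approved.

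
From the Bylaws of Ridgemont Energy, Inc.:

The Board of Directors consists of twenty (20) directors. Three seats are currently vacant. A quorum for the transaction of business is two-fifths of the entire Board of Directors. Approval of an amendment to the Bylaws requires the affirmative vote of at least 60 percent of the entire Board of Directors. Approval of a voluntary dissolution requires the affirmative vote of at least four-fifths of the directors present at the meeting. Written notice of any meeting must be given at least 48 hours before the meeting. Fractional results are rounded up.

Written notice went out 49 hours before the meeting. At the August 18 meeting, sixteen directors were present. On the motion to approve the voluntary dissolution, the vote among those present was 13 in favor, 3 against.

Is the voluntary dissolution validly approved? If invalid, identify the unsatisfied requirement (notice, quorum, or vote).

Valid — all requirements satisfied.

Notice: 49 hours given; 48 required (49 ≥ 48). Satisfied.
Quorum: 16 present; quorum is 8. Satisfied.
Vote: the voluntary dissolution requires four-fifths of the directors present (16). 4/5 of 16 = 12.80, rounded up to 13, so 13 affirmative votes are needed; 13 voted in favor. Satisfied.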